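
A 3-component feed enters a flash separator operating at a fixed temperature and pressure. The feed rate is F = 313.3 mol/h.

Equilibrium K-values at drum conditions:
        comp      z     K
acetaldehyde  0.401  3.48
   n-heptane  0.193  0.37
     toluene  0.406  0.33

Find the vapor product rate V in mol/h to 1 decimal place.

V = 115.5 mol/h

Newton iteration, β⁰ = 0.5:
  β = 0.500: g = -0.1426, g' = -1.067 → β = 0.366
  β = 0.366: g = 0.0025, g' = -1.127 → β = 0.369
Converged at β = 0.369.
Then V = β·F = 0.3686·313.3 = 115.5 mol/h and L = F − V = 197.8 mol/h.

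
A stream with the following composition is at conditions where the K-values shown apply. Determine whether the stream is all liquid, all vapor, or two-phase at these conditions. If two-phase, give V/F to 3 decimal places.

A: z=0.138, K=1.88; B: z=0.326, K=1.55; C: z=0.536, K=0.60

ΣzᵢKᵢ = 1.086; Σzᵢ/Kᵢ = 1.177.
Both exceed 1, so a two-phase solution exists.
Iterate (Newton) starting at ψ = 0.5:
  ψ = 0.500: g = -0.0430, g' = -0.246 → ψ = 0.325
Converged at ψ = 0.325.

two-phase, V/F = 0.325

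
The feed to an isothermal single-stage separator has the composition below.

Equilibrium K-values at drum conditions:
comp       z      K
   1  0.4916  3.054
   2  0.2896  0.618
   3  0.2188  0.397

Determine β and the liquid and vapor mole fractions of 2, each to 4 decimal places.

Material balance + equilibrium reduce to Σ zᵢ(Kᵢ−1)/(1+β(Kᵢ−1)) = 0.
Check two-phase: ΣzᵢKᵢ = 1.7672 > 1 and Σzᵢ/Kᵢ = 1.1807 > 1, so g(0) = 0.7672 > 0 and g(1) = -0.1807 < 0.
Newton–Raphson from β = 0.5:
  β = 0.5000: g = 0.17252, g' = -0.7324 → β = 0.7355
  β = 0.7355: g = 0.01120, g' = -0.6677 → β = 0.7523
Converged at β = 0.7523.
Compositions from xᵢ = zᵢ/(1+β(Kᵢ−1)), yᵢ = Kᵢxᵢ:
  1: x = 0.1931, y = 0.5899
  2: x = 0.4064, y = 0.2511
  3: x = 0.4005, y = 0.1590

β = 0.7523, x_2 = 0.4064, y_2 = 0.2511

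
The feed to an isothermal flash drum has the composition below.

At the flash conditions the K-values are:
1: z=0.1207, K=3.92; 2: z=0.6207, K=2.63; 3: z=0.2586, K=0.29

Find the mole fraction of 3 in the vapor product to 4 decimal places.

y_3 = 0.2073

Let β = V/F and solve Σ zᵢ(Kᵢ−1)/(1+β(Kᵢ−1)) = 0.
g(0) = ΣzᵢKᵢ − 1 = 1.1806 and g(1) = 1 − Σzᵢ/Kᵢ = -0.1585, so a root lies in (0, 1).
Iterate (Newton) starting at β = 0.45:
  β = 0.4500: g = 0.46614, g' = -1.0225 → β = 0.9059
  β = 0.9059: g = -0.00935, g' = -1.3702 → β = 0.8991
  β = 0.8991: g = -0.00008, g' = -1.3462 → β = 0.8990
Converged at β = 0.8990.
Compositions from xᵢ = zᵢ/(1+β(Kᵢ−1)), yᵢ = Kᵢxᵢ:
  1: x = 0.0333, y = 0.1305
  2: x = 0.2518, y = 0.6621
  3: x = 0.7149, y = 0.2073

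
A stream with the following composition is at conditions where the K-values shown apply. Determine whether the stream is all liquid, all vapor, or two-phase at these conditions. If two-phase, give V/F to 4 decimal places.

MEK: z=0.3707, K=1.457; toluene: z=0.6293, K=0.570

ΣzᵢKᵢ = 0.8988; Σzᵢ/Kᵢ = 1.3585.
Since ΣzᵢKᵢ < 1 the mixture is below its bubble point — single liquid phase.

all liquid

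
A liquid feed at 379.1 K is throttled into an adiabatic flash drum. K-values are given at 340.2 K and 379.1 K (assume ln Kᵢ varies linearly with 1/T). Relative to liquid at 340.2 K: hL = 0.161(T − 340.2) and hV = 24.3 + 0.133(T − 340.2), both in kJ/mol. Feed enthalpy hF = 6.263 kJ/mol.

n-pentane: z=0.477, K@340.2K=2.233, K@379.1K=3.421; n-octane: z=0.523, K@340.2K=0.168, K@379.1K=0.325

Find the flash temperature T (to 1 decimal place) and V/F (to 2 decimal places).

T = 346.6 K, V/F = 0.22

Adiabatic flash: solve Rachford–Rice at each trial T, then check hF = ψ·hV(T) + (1−ψ)·hL(T).
  T = 340.2 K: K = (2.233, 0.168), RR gives ψ = 0.149, H_out = 3.624 kJ/mol
  T = 379.1 K: K = (3.421, 0.325), RR gives ψ = 0.491, H_out = 17.651 kJ/mol
  T = 359.6 K: K = (2.794, 0.238), RR gives ψ = 0.334, H_out = 11.064 kJ/mol
  T = 349.9 K: K = (2.506, 0.201), RR gives ψ = 0.250, H_out = 7.557 kJ/mol
  T = 345.0 K: K = (2.366, 0.184), RR gives ψ = 0.201, H_out = 5.642 kJ/mol
  T = 347.4 K: K = (2.434, 0.192), RR gives ψ = 0.226, H_out = 6.595 kJ/mol
Linear interpolation between T = 345.0 (H_out = 5.642) and T = 347.4 (H_out = 6.595) on hF = 6.263 gives T ≈ 346.6 K, at which ψ = 0.22.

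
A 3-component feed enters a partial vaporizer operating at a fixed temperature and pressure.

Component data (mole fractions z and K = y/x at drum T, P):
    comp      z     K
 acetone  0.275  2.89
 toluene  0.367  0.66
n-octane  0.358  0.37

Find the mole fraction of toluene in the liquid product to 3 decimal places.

Rachford–Rice: g(V/F) = Σ zᵢ(Kᵢ−1)/(1+V/F(Kᵢ−1)) = 0.
g(0) = ΣzᵢKᵢ − 1 = 0.169 and g(1) = 1 − Σzᵢ/Kᵢ = -0.619, so a root lies in (0, 1).
Newton–Raphson from V/F = 0.7:
  V/F = 0.700: g = -0.3435, g' = -0.710 → V/F = 0.216
  V/F = 0.216: g = -0.0267, g' = -0.735 → V/F = 0.180
  V/F = 0.180: g = 0.0007, g' = -0.776 → V/F = 0.181
Converged at V/F = 0.181.
Compositions from xᵢ = zᵢ/(1+V/F(Kᵢ−1)), yᵢ = Kᵢxᵢ:
  acetone: x = 0.205, y = 0.592
  toluene: x = 0.391, y = 0.258
  n-octane: x = 0.404, y = 0.149

x_toluene = 0.391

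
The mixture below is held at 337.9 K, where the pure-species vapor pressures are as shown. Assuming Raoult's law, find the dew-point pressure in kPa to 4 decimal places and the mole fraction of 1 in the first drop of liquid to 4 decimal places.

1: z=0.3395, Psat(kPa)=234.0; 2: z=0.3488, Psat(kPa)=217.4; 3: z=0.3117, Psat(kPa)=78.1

At the dew point ψ → 1, so Σzᵢ/Kᵢ = 1 with Kᵢ = Pᵢˢᵃᵗ/P ⇒ 1/P = Σzᵢ/Pᵢˢᵃᵗ.
1/P = 0.3395/234.0 + 0.3488/217.4 + 0.3117/78.1 = 0.0070463 ⇒ P = 141.9183 kPa
xᵢ = zᵢP/Pᵢˢᵃᵗ ⇒ x_1 = 0.3395·141.9183/234.0 = 0.2059

Pdew = 141.9183 kPa, x_1 = 0.2059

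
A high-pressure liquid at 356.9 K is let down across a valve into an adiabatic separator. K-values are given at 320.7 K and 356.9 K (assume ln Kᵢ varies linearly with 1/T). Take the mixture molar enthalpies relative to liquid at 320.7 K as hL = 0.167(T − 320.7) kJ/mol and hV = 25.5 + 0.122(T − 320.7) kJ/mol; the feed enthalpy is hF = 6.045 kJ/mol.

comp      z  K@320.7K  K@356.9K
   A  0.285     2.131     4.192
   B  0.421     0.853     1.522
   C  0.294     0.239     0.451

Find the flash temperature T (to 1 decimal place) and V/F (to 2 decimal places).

T = 324.8 K, V/F = 0.21

Adiabatic flash: solve Rachford–Rice at each trial T, then check hF = ψ·hV(T) + (1−ψ)·hL(T).
  T = 320.7 K: K = (2.131, 0.853, 0.239), RR gives ψ = 0.070, H_out = 1.777 kJ/mol
  T = 356.9 K: K = (4.192, 1.522, 0.451), RR gives ψ = 1.000, H_out = 29.916 kJ/mol
  T = 338.8 K: K = (3.043, 1.157, 0.334), RR gives ψ = 0.593, H_out = 17.668 kJ/mol
  T = 329.8 K: K = (2.562, 0.999, 0.284), RR gives ψ = 0.361, H_out = 10.584 kJ/mol
  T = 325.2 K: K = (2.337, 0.923, 0.261), RR gives ψ = 0.224, H_out = 6.408 kJ/mol
  T = 322.9 K: K = (2.230, 0.887, 0.249), RR gives ψ = 0.148, H_out = 4.121 kJ/mol
Linear interpolation between T = 322.9 (H_out = 4.121) and T = 325.2 (H_out = 6.408) on hF = 6.045 gives T ≈ 324.8 K, at which ψ = 0.21.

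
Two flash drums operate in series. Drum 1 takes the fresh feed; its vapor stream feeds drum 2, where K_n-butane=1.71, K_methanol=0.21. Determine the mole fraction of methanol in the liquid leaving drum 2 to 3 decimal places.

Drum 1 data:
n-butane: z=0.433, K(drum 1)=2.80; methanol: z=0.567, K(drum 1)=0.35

Drum 1:
Rachford–Rice: g(ψ₁) = Σ zᵢ(Kᵢ−1)/(1+ψ₁(Kᵢ−1)) = 0.
g(0) = ΣzᵢKᵢ − 1 = 0.411 and g(1) = 1 − Σzᵢ/Kᵢ = -0.775, so a root lies in (0, 1).
Binary case is linear: z₁(K₁−1)(1+ψ₁(K₂−1)) + z₂(K₂−1)(1+ψ₁(K₁−1)) = 0
⇒ ψ₁ = [z₁(K₁−1)+z₂(K₂−1)] / [−(K₁−1)(K₂−1)] = 0.4108/1.1700 = 0.351
Drum-1 compositions:
  n-butane: x = 0.265, y = 0.743
  methanol: x = 0.735, y = 0.257
Drum-2 feed = drum-1 vapor: z₂ = (0.7429, 0.2571).
Drum 2:
Let ψ₂ = V/F and solve Σ zᵢ(Kᵢ−1)/(1+ψ₂(Kᵢ−1)) = 0.
g(0) = ΣzᵢKᵢ − 1 = 0.324 and g(1) = 1 − Σzᵢ/Kᵢ = -0.659, so a root lies in (0, 1).
Iterate (Newton) starting at ψ₂ = 0.5:
  ψ₂ = 0.500: g = 0.0535, g' = -0.642 → ψ₂ = 0.583
  ψ₂ = 0.583: g = -0.0037, g' = -0.739 → ψ₂ = 0.578
Converged at ψ₂ = 0.578.
  n-butane: x = 0.527, y = 0.901
  methanol: x = 0.473, y = 0.099

x_methanol (drum 2) = 0.473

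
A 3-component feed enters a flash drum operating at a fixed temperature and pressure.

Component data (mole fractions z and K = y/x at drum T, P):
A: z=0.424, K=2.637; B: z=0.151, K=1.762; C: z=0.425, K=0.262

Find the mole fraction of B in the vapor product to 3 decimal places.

Material balance + equilibrium reduce to Σ zᵢ(Kᵢ−1)/(1+β(Kᵢ−1)) = 0.
Check two-phase: ΣzᵢKᵢ = 1.496 > 1 and Σzᵢ/Kᵢ = 1.869 > 1, so g(0) = 0.496 > 0 and g(1) = -0.869 < 0.
Newton iteration, β⁰ = 0.65:
  β = 0.650: g = -0.1896, g' = -1.161 → β = 0.487
  β = 0.487: g = -0.0192, g' = -0.962 → β = 0.467
Converged at β = 0.467.
Compositions from xᵢ = zᵢ/(1+β(Kᵢ−1)), yᵢ = Kᵢxᵢ:
  A: x = 0.240, y = 0.634
  B: x = 0.111, y = 0.196
  C: x = 0.648, y = 0.170

y_B = 0.196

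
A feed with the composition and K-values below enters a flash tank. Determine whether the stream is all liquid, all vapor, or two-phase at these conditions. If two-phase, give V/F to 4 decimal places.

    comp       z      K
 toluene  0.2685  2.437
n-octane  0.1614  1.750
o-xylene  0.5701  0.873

ΣzᵢKᵢ = 1.4345; Σzᵢ/Kᵢ = 0.8554.
Since Σzᵢ/Kᵢ < 1 the mixture is above its dew point — single vapor phase.

all vapor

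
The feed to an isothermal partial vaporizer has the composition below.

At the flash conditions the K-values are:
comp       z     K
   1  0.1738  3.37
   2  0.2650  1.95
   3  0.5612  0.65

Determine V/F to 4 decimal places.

Material balance + equilibrium reduce to Σ zᵢ(Kᵢ−1)/(1+V/F(Kᵢ−1)) = 0.
Feasibility: ΣzᵢKᵢ = 1.4672, Σzᵢ/Kᵢ = 1.0509 — both > 1, two phases present.
Newton iteration, V/F⁰ = 0.4:
  V/F = 0.4000: g = 0.16548, g' = -0.4758 → V/F = 0.7478
  V/F = 0.7478: g = 0.02971, g' = -0.3349 → V/F = 0.8365
  V/F = 0.8365: g = 0.00064, g' = -0.3214 → V/F = 0.8385
Converged at V/F = 0.8385.

V/F = 0.8385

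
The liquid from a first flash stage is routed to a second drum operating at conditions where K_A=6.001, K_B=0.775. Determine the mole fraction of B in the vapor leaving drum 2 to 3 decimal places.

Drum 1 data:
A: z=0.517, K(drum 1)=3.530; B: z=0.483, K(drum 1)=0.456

Drum 1:
Rachford–Rice: g(ψ₁) = Σ zᵢ(Kᵢ−1)/(1+ψ₁(Kᵢ−1)) = 0.
Feasibility: ΣzᵢKᵢ = 2.045, Σzᵢ/Kᵢ = 1.206 — both > 1, two phases present.
Binary case is linear: z₁(K₁−1)(1+ψ₁(K₂−1)) + z₂(K₂−1)(1+ψ₁(K₁−1)) = 0
⇒ ψ₁ = [z₁(K₁−1)+z₂(K₂−1)] / [−(K₁−1)(K₂−1)] = 1.0453/1.3763 = 0.759
Drum-1 compositions:
  A: x = 0.177, y = 0.625
  B: x = 0.823, y = 0.375
Drum-2 feed = drum-1 liquid: z₂ = (0.1770, 0.8230).
Drum 2:
Newton–Raphson from ψ₂ = 0.5:
  ψ₂ = 0.500: g = 0.0442, g' = -0.414 → ψ₂ = 0.607
  ψ₂ = 0.607: g = 0.0049, g' = -0.328 → ψ₂ = 0.622
Converged at ψ₂ = 0.622.
  A: x = 0.043, y = 0.258
  B: x = 0.957, y = 0.742

y_B (drum 2) = 0.742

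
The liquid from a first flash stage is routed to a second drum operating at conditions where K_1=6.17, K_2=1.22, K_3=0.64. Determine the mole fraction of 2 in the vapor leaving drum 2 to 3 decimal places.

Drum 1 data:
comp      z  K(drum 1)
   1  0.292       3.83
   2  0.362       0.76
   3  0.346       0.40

Drum 1:
Let ψ₁ = V/F and solve Σ zᵢ(Kᵢ−1)/(1+ψ₁(Kᵢ−1)) = 0.
Feasibility: ΣzᵢKᵢ = 1.532, Σzᵢ/Kᵢ = 1.418 — both > 1, two phases present.
Newton–Raphson from ψ₁ = 0.43:
  ψ₁ = 0.430: g = -0.0039, g' = -0.728 → ψ₁ = 0.425
Converged at ψ₁ = 0.425.
Drum-1 compositions:
  1: x = 0.133, y = 0.508
  2: x = 0.403, y = 0.306
  3: x = 0.464, y = 0.186
Drum-2 feed = drum-1 liquid: z₂ = (0.1326, 0.4031, 0.4643).
Drum 2:
Material balance + equilibrium reduce to Σ zᵢ(Kᵢ−1)/(1+ψ₂(Kᵢ−1)) = 0.
g(0) = ΣzᵢKᵢ − 1 = 0.607 and g(1) = 1 − Σzᵢ/Kᵢ = -0.077, so a root lies in (0, 1).
Newton–Raphson from ψ₂ = 0.5:
  ψ₂ = 0.500: g = 0.0673, g' = -0.381 → ψ₂ = 0.677
  ψ₂ = 0.677: g = 0.0087, g' = -0.295 → ψ₂ = 0.706
Converged at ψ₂ = 0.706.
  1: x = 0.029, y = 0.176
  2: x = 0.349, y = 0.426
  3: x = 0.623, y = 0.398

y_2 (drum 2) = 0.426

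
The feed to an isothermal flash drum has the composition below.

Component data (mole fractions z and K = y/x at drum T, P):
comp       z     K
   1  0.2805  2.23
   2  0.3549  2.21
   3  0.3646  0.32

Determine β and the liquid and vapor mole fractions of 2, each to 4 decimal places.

Material balance + equilibrium reduce to Σ zᵢ(Kᵢ−1)/(1+β(Kᵢ−1)) = 0.
Check two-phase: ΣzᵢKᵢ = 1.5265 > 1 and Σzᵢ/Kᵢ = 1.4257 > 1, so g(0) = 0.5265 > 0 and g(1) = -0.4257 < 0.
Iterate (Newton) starting at β = 0.5:
  β = 0.5000: g = 0.10554, g' = -0.7514 → β = 0.6404
  β = 0.6404: g = -0.00428, g' = -0.8268 → β = 0.6353
Converged at β = 0.6353.
Compositions from xᵢ = zᵢ/(1+β(Kᵢ−1)), yᵢ = Kᵢxᵢ:
  1: x = 0.1575, y = 0.3511
  2: x = 0.2007, y = 0.4435
  3: x = 0.6419, y = 0.2054

β = 0.6353, x_2 = 0.2007, y_2 = 0.4435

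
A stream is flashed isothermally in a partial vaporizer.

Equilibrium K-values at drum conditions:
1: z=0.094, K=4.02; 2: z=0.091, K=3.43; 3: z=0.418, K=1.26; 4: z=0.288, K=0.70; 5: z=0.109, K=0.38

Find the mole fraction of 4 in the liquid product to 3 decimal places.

x_4 = 0.379

Rachford–Rice: g(V/F) = Σ zᵢ(Kᵢ−1)/(1+V/F(Kᵢ−1)) = 0.
Check two-phase: ΣzᵢKᵢ = 1.460 > 1 and Σzᵢ/Kᵢ = 1.080 > 1, so g(0) = 0.460 > 0 and g(1) = -0.080 < 0.
Iterate (Newton) starting at V/F = 0.5:
  V/F = 0.500: g = 0.1095, g' = -0.392 → V/F = 0.780
  V/F = 0.780: g = 0.0078, g' = -0.361 → V/F = 0.801
Converged at V/F = 0.801.
Compositions from xᵢ = zᵢ/(1+V/F(Kᵢ−1)), yᵢ = Kᵢxᵢ:
  1: x = 0.027, y = 0.111
  2: x = 0.031, y = 0.106
  3: x = 0.346, y = 0.436
  4: x = 0.379, y = 0.265
  5: x = 0.217, y = 0.082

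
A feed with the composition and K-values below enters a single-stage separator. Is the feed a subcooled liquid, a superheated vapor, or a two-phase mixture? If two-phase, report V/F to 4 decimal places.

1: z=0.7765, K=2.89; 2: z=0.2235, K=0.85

superheated vapor

ΣzᵢKᵢ = 2.4341; Σzᵢ/Kᵢ = 0.5316.
Since Σzᵢ/Kᵢ < 1 the mixture is above its dew point — single vapor phase.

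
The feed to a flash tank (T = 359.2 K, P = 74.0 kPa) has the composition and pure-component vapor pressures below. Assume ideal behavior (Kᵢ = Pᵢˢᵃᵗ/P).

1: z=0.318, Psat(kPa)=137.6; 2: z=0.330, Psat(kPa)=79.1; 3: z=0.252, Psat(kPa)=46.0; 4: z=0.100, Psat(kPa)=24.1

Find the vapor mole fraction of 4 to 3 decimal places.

y_4 = 0.048

Raoult's law: Kᵢ = Pᵢˢᵃᵗ/P = Pᵢˢᵃᵗ/74.0.
  K_1 = 137.6/74.0 = 1.85946, K_2 = 79.1/74.0 = 1.06892, K_3 = 46.0/74.0 = 0.62162, K_4 = 24.1/74.0 = 0.32568
Material balance + equilibrium reduce to Σ zᵢ(Kᵢ−1)/(1+ψ(Kᵢ−1)) = 0.
Check two-phase: ΣzᵢKᵢ = 1.133 > 1 and Σzᵢ/Kᵢ = 1.192 > 1, so g(0) = 0.133 > 0 and g(1) = -0.192 < 0.
Iterate (Newton) starting at ψ = 0.53:
  ψ = 0.530: g = -0.0145, g' = -0.279 → ψ = 0.478
  ψ = 0.478: g = -0.0002, g' = -0.272 → ψ = 0.477
Converged at ψ = 0.477.
Compositions from xᵢ = zᵢ/(1+ψ(Kᵢ−1)), yᵢ = Kᵢxᵢ:
  1: x = 0.225, y = 0.419
  2: x = 0.319, y = 0.342
  3: x = 0.308, y = 0.191
  4: x = 0.147, y = 0.048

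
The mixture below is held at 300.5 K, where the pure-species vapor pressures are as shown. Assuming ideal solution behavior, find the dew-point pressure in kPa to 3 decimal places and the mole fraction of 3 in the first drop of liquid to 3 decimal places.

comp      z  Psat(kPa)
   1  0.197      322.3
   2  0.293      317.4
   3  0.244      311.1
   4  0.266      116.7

At the dew point ψ → 1, so Σzᵢ/Kᵢ = 1 with Kᵢ = Pᵢˢᵃᵗ/P ⇒ 1/P = Σzᵢ/Pᵢˢᵃᵗ.
1/P = 0.197/322.3 + 0.293/317.4 + 0.244/311.1 + 0.266/116.7 = 0.004598 ⇒ P = 217.485 kPa
xᵢ = zᵢP/Pᵢˢᵃᵗ ⇒ x_3 = 0.244·217.485/311.1 = 0.171

Pdew = 217.485 kPa, x_3 = 0.171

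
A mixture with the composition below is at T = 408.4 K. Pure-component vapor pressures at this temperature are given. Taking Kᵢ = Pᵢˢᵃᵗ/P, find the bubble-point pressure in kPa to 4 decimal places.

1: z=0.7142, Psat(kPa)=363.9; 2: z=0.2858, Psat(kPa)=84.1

At the bubble point ψ → 0, so ΣzᵢKᵢ = 1 with Kᵢ = Pᵢˢᵃᵗ/P ⇒ P = ΣzᵢPᵢˢᵃᵗ.
P = 0.7142·363.9 + 0.2858·84.1 = 283.9332 kPa

Pbub = 283.9332 kPa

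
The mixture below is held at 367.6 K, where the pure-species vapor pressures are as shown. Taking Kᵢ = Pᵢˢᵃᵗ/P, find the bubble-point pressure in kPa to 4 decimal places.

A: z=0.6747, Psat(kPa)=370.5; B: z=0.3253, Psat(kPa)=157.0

Pbub = 301.0485 kPa

At the bubble point ψ → 0, so ΣzᵢKᵢ = 1 with Kᵢ = Pᵢˢᵃᵗ/P ⇒ P = ΣzᵢPᵢˢᵃᵗ.
P = 0.6747·370.5 + 0.3253·157.0 = 301.0485 kPa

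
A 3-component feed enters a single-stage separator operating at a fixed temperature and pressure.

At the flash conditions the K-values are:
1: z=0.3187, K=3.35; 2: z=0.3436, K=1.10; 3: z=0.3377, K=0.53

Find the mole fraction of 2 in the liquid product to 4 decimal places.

x_2 = 0.3155

Material balance + equilibrium reduce to Σ zᵢ(Kᵢ−1)/(1+V/F(Kᵢ−1)) = 0.
Feasibility: ΣzᵢKᵢ = 1.6246, Σzᵢ/Kᵢ = 1.0447 — both > 1, two phases present.
Newton–Raphson from V/F = 0.5:
  V/F = 0.5000: g = 0.16959, g' = -0.5026 → V/F = 0.8374
  V/F = 0.8374: g = 0.02232, g' = -0.4056 → V/F = 0.8924
  V/F = 0.8924: g = -0.00004, g' = -0.4077 → V/F = 0.8923
Converged at V/F = 0.8923.
Compositions from xᵢ = zᵢ/(1+V/F(Kᵢ−1)), yᵢ = Kᵢxᵢ:
  1: x = 0.1029, y = 0.3447
  2: x = 0.3155, y = 0.3470
  3: x = 0.5816, y = 0.3083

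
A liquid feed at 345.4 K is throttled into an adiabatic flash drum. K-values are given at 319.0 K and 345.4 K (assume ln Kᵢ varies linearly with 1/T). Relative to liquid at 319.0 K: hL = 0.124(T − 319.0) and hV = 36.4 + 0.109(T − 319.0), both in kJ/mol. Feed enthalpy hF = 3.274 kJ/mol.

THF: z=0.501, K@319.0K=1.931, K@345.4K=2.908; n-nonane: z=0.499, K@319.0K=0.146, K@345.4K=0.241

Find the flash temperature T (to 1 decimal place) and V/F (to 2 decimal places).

Adiabatic flash: solve Rachford–Rice at each trial T, then check hF = ψ·hV(T) + (1−ψ)·hL(T).
  T = 319.0 K: K = (1.931, 0.146), RR gives ψ = 0.051, H_out = 1.844 kJ/mol
  T = 345.4 K: K = (2.908, 0.241), RR gives ψ = 0.399, H_out = 17.623 kJ/mol
  T = 332.2 K: K = (2.389, 0.189), RR gives ψ = 0.259, H_out = 11.008 kJ/mol
  T = 325.6 K: K = (2.152, 0.167), RR gives ψ = 0.168, H_out = 6.927 kJ/mol
  T = 322.3 K: K = (2.040, 0.156), RR gives ψ = 0.114, H_out = 4.547 kJ/mol
  T = 320.6 K: K = (1.983, 0.151), RR gives ψ = 0.083, H_out = 3.201 kJ/mol
Linear interpolation between T = 320.6 (H_out = 3.201) and T = 322.3 (H_out = 4.547) on hF = 3.274 gives T ≈ 320.7 K, at which ψ = 0.08.

T = 320.7 K, V/F = 0.08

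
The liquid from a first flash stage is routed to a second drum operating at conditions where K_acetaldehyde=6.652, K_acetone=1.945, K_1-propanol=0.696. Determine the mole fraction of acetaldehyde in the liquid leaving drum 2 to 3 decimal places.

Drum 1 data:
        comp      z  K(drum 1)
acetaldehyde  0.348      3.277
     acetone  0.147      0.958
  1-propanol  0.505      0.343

x_acetaldehyde (drum 2) = 0.034

Drum 1:
Iterate (Newton) starting at ψ₁ = 0.42:
  ψ₁ = 0.420: g = -0.0595, g' = -0.887 → ψ₁ = 0.353
  ψ₁ = 0.353: g = 0.0011, g' = -0.924 → ψ₁ = 0.354
Converged at ψ₁ = 0.354.
Drum-1 compositions:
  acetaldehyde: x = 0.193, y = 0.631
  acetone: x = 0.149, y = 0.143
  1-propanol: x = 0.658, y = 0.226
Drum-2 feed = drum-1 liquid: z₂ = (0.1926, 0.1492, 0.6581).
Drum 2:
Material balance + equilibrium reduce to Σ zᵢ(Kᵢ−1)/(1+ψ₂(Kᵢ−1)) = 0.
Feasibility: ΣzᵢKᵢ = 2.030, Σzᵢ/Kᵢ = 1.051 — both > 1, two phases present.
Iterate (Newton) starting at ψ₂ = 0.5:
  ψ₂ = 0.500: g = 0.1444, g' = -0.566 → ψ₂ = 0.755
  ψ₂ = 0.755: g = 0.0294, g' = -0.370 → ψ₂ = 0.834
  ψ₂ = 0.834: g = 0.0013, g' = -0.339 → ψ₂ = 0.838
Converged at ψ₂ = 0.838.
  acetaldehyde: x = 0.034, y = 0.223
  acetone: x = 0.083, y = 0.162
  1-propanol: x = 0.883, y = 0.615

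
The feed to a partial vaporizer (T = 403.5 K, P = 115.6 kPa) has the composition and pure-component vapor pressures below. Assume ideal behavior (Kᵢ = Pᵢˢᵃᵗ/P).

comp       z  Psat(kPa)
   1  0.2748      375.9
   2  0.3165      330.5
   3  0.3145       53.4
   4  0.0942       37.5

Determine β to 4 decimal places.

Raoult's law: Kᵢ = Pᵢˢᵃᵗ/P = Pᵢˢᵃᵗ/115.6.
  K_1 = 375.9/115.6 = 3.251730, K_2 = 330.5/115.6 = 2.858997, K_3 = 53.4/115.6 = 0.461938, K_4 = 37.5/115.6 = 0.324394
Iterate (Newton) starting at β = 0.43:
  β = 0.4300: g = 0.33151, g' = -0.9370 → β = 0.7838
  β = 0.7838: g = 0.03535, g' = -0.8300 → β = 0.8264
  β = 0.8264: g = -0.00052, g' = -0.8559 → β = 0.8258
Converged at β = 0.8258.

β = 0.8258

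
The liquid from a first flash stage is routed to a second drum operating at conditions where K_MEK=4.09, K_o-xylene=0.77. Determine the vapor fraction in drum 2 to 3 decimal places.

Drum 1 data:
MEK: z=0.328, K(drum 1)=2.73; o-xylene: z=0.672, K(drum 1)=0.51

Drum 1:
Rachford–Rice: g(ψ₁) = Σ zᵢ(Kᵢ−1)/(1+ψ₁(Kᵢ−1)) = 0.
Check two-phase: ΣzᵢKᵢ = 1.238 > 1 and Σzᵢ/Kᵢ = 1.438 > 1, so g(0) = 0.238 > 0 and g(1) = -0.438 < 0.
Binary case is linear: z₁(K₁−1)(1+ψ₁(K₂−1)) + z₂(K₂−1)(1+ψ₁(K₁−1)) = 0
⇒ ψ₁ = [z₁(K₁−1)+z₂(K₂−1)] / [−(K₁−1)(K₂−1)] = 0.2382/0.8477 = 0.281
Drum-1 compositions:
  MEK: x = 0.221, y = 0.603
  o-xylene: x = 0.779, y = 0.397
Drum-2 feed = drum-1 liquid: z₂ = (0.2207, 0.7793).
Drum 2:
Newton iteration, ψ₂⁰ = 0.5:
  ψ₂ = 0.500: g = 0.0655, g' = -0.378 → ψ₂ = 0.673
  ψ₂ = 0.673: g = 0.0094, g' = -0.280 → ψ₂ = 0.707
Converged at ψ₂ = 0.707.
  MEK: x = 0.069, y = 0.283
  o-xylene: x = 0.931, y = 0.717

V/F (drum 2) = 0.707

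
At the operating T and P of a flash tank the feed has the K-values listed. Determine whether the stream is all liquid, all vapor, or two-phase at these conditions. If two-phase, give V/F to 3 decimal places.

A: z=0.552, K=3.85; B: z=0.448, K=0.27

two-phase, V/F = 0.599

ΣzᵢKᵢ = 2.246; Σzᵢ/Kᵢ = 1.803.
Both exceed 1, so a two-phase solution exists.
Let ψ = V/F and solve Σ zᵢ(Kᵢ−1)/(1+ψ(Kᵢ−1)) = 0.
Binary case is linear: z₁(K₁−1)(1+ψ(K₂−1)) + z₂(K₂−1)(1+ψ(K₁−1)) = 0
⇒ ψ = [z₁(K₁−1)+z₂(K₂−1)] / [−(K₁−1)(K₂−1)] = 1.2462/2.0805 = 0.599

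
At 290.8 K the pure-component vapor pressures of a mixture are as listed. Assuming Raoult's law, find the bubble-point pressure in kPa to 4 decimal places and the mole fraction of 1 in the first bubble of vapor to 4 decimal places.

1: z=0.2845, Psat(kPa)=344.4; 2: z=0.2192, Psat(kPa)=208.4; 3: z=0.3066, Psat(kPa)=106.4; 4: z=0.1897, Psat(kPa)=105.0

Pbub = 196.2038 kPa, y_1 = 0.4994

At the bubble point ψ → 0, so ΣzᵢKᵢ = 1 with Kᵢ = Pᵢˢᵃᵗ/P ⇒ P = ΣzᵢPᵢˢᵃᵗ.
P = 0.2845·344.4 + 0.2192·208.4 + 0.3066·106.4 + 0.1897·105.0 = 196.2038 kPa
yᵢ = zᵢPᵢˢᵃᵗ/P ⇒ y_1 = 0.2845·344.4/196.2038 = 0.4994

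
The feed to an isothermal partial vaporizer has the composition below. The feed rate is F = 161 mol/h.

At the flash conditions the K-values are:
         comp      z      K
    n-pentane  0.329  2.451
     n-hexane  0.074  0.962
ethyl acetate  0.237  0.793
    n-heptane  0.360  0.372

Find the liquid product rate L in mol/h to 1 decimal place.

L = 113.0 mol/h

Let ψ = V/F and solve Σ zᵢ(Kᵢ−1)/(1+ψ(Kᵢ−1)) = 0.
g(0) = ΣzᵢKᵢ − 1 = 0.199 and g(1) = 1 − Σzᵢ/Kᵢ = -0.478, so a root lies in (0, 1).
Iterate (Newton) starting at ψ = 0.31:
  ψ = 0.310: g = -0.0067, g' = -0.560 → ψ = 0.298
Converged at ψ = 0.298.
Then V = ψ·F = 0.2980·161 = 48.0 mol/h and L = F − V = 113.0 mol/h.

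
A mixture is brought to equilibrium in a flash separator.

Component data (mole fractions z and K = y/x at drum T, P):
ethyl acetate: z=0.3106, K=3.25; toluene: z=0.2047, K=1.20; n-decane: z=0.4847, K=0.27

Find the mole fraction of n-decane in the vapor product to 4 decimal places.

Rachford–Rice: g(V/F) = Σ zᵢ(Kᵢ−1)/(1+V/F(Kᵢ−1)) = 0.
g(0) = ΣzᵢKᵢ − 1 = 0.3860 and g(1) = 1 − Σzᵢ/Kᵢ = -1.0613, so a root lies in (0, 1).
Iterate (Newton) starting at V/F = 0.42:
  V/F = 0.4200: g = -0.11321, g' = -0.9598 → V/F = 0.3021
  V/F = 0.3021: g = 0.00077, g' = -0.9897 → V/F = 0.3028
Converged at V/F = 0.3028.
Compositions from xᵢ = zᵢ/(1+V/F(Kᵢ−1)), yᵢ = Kᵢxᵢ:
  ethyl acetate: x = 0.1847, y = 0.6004
  toluene: x = 0.1930, y = 0.2316
  n-decane: x = 0.6223, y = 0.1680

y_n-decane = 0.1680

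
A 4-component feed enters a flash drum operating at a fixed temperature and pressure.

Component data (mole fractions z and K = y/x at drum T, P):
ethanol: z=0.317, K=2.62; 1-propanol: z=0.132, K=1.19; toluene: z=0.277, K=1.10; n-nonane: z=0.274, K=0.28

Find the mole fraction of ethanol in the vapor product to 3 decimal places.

y_ethanol = 0.443

Rachford–Rice: g(V/F) = Σ zᵢ(Kᵢ−1)/(1+V/F(Kᵢ−1)) = 0.
Feasibility: ΣzᵢKᵢ = 1.369, Σzᵢ/Kᵢ = 1.462 — both > 1, two phases present.
Newton iteration, V/F⁰ = 0.5:
  V/F = 0.500: g = 0.0248, g' = -0.607 → V/F = 0.541
  V/F = 0.541: g = -0.0003, g' = -0.624 → V/F = 0.540
Converged at V/F = 0.540.
Compositions from xᵢ = zᵢ/(1+V/F(Kᵢ−1)), yᵢ = Kᵢxᵢ:
  ethanol: x = 0.169, y = 0.443
  1-propanol: x = 0.120, y = 0.142
  toluene: x = 0.263, y = 0.289
  n-nonane: x = 0.448, y = 0.126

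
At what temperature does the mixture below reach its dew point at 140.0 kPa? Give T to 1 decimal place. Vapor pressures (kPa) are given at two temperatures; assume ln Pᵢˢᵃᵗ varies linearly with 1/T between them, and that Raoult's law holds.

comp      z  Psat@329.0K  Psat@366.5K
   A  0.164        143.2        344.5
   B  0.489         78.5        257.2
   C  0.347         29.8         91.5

T = 361.1 K

Dew-point temperature: Σzᵢ·P/Pᵢˢᵃᵗ(T) = 1. Interpolate ln Pᵢˢᵃᵗ = aᵢ + bᵢ/T.
  T = 329.0 K: ΣzᵢP/Pᵢˢᵃᵗ = 2.6626
  T = 366.5 K: ΣzᵢP/Pᵢˢᵃᵗ = 0.8638
  T = 347.8 K: ΣzᵢP/Pᵢˢᵃᵗ = 1.4680
  T = 357.1 K: ΣzᵢP/Pᵢˢᵃᵗ = 1.1197
  T = 361.8 K: ΣzᵢP/Pᵢˢᵃᵗ = 0.9817
  T = 359.5 K: ΣzᵢP/Pᵢˢᵃᵗ = 1.0465
  T = 360.6 K: ΣzᵢP/Pᵢˢᵃᵗ = 1.0149
Interpolating between 360.6 K and 361.8 K gives T ≈ 361.1 K.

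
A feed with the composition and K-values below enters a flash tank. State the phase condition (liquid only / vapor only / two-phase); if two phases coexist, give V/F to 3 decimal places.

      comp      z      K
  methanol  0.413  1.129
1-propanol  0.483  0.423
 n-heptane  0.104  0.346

ΣzᵢKᵢ = 0.707; Σzᵢ/Kᵢ = 1.808.
Since ΣzᵢKᵢ < 1 the mixture is below its bubble point — single liquid phase.

liquid only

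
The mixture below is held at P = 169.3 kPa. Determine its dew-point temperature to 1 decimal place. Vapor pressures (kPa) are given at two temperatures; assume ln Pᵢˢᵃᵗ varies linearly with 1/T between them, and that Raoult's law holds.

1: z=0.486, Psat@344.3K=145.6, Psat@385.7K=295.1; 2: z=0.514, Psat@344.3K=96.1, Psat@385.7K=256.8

Dew-point temperature: Σzᵢ·P/Pᵢˢᵃᵗ(T) = 1. Interpolate ln Pᵢˢᵃᵗ = aᵢ + bᵢ/T.
  T = 344.3 K: ΣzᵢP/Pᵢˢᵃᵗ = 1.4706
  T = 385.7 K: ΣzᵢP/Pᵢˢᵃᵗ = 0.6177
  T = 365.0 K: ΣzᵢP/Pᵢˢᵃᵗ = 0.9278
  T = 354.6 K: ΣzᵢP/Pᵢˢᵃᵗ = 1.1608
  T = 359.8 K: ΣzᵢP/Pᵢˢᵃᵗ = 1.0359
  T = 362.4 K: ΣzᵢP/Pᵢˢᵃᵗ = 0.9799
  T = 361.1 K: ΣzᵢP/Pᵢˢᵃᵗ = 1.0074
Interpolating between 361.1 K and 362.4 K gives T ≈ 361.4 K.

T = 361.4 K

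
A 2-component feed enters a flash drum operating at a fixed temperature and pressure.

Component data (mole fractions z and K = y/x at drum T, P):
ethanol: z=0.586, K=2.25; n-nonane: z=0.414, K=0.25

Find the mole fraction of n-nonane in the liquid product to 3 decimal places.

Binary case is linear: z₁(K₁−1)(1+β(K₂−1)) + z₂(K₂−1)(1+β(K₁−1)) = 0
⇒ β = [z₁(K₁−1)+z₂(K₂−1)] / [−(K₁−1)(K₂−1)] = 0.4220/0.9375 = 0.450
Compositions from xᵢ = zᵢ/(1+β(Kᵢ−1)), yᵢ = Kᵢxᵢ:
  ethanol: x = 0.375, y = 0.844
  n-nonane: x = 0.625, y = 0.156

x_n-nonane = 0.625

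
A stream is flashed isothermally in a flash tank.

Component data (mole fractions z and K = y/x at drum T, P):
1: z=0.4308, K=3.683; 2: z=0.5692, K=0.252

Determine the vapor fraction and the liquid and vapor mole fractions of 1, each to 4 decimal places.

Rachford–Rice: g(ψ) = Σ zᵢ(Kᵢ−1)/(1+ψ(Kᵢ−1)) = 0.
Check two-phase: ΣzᵢKᵢ = 1.7301 > 1 and Σzᵢ/Kᵢ = 2.3757 > 1, so g(0) = 0.7301 > 0 and g(1) = -1.3757 < 0.
Newton iteration, ψ⁰ = 0.55:
  ψ = 0.5500: g = -0.25646, g' = -1.4252 → ψ = 0.3701
  ψ = 0.3701: g = -0.00873, g' = -1.3898 → ψ = 0.3638
Converged at ψ = 0.3638.
Compositions from xᵢ = zᵢ/(1+ψ(Kᵢ−1)), yᵢ = Kᵢxᵢ:
  1: x = 0.2180, y = 0.8029
  2: x = 0.7820, y = 0.1971

ψ = 0.3638, x_1 = 0.2180, y_1 = 0.8029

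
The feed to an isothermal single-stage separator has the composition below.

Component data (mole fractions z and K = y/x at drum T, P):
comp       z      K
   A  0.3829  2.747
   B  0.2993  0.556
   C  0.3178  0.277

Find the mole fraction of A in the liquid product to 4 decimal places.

x_A = 0.2539

Rachford–Rice: g(ψ) = Σ zᵢ(Kᵢ−1)/(1+ψ(Kᵢ−1)) = 0.
g(0) = ΣzᵢKᵢ − 1 = 0.3063 and g(1) = 1 − Σzᵢ/Kᵢ = -0.8250, so a root lies in (0, 1).
Newton iteration, ψ⁰ = 0.69:
  ψ = 0.6900: g = -0.34678, g' = -1.0244 → ψ = 0.3515
  ψ = 0.3515: g = -0.05107, g' = -0.8300 → ψ = 0.2900
  ψ = 0.2900: g = 0.00078, g' = -0.8585 → ψ = 0.2909
Converged at ψ = 0.2909.
Compositions from xᵢ = zᵢ/(1+ψ(Kᵢ−1)), yᵢ = Kᵢxᵢ:
  A: x = 0.2539, y = 0.6974
  B: x = 0.3437, y = 0.1911
  C: x = 0.4024, y = 0.1115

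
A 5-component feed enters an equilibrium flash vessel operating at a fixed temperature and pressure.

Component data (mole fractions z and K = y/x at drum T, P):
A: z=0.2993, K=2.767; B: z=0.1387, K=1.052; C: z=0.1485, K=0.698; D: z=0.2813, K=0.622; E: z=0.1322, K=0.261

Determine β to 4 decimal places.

Material balance + equilibrium reduce to Σ zᵢ(Kᵢ−1)/(1+β(Kᵢ−1)) = 0.
g(0) = ΣzᵢKᵢ − 1 = 0.2872 and g(1) = 1 − Σzᵢ/Kᵢ = -0.4115, so a root lies in (0, 1).
Newton–Raphson from β = 0.5:
  β = 0.5000: g = -0.05107, g' = -0.5253 → β = 0.4028
  β = 0.4028: g = 0.00045, g' = -0.5391 → β = 0.4036
Converged at β = 0.4036.

β = 0.4036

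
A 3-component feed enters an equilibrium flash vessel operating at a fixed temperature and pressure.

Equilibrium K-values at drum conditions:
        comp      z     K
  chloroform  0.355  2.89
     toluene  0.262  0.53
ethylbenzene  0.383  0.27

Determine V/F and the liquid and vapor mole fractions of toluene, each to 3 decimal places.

V/F = 0.224, x_toluene = 0.293, y_toluene = 0.155

Material balance + equilibrium reduce to Σ zᵢ(Kᵢ−1)/(1+V/F(Kᵢ−1)) = 0.
Check two-phase: ΣzᵢKᵢ = 1.268 > 1 and Σzᵢ/Kᵢ = 2.036 > 1, so g(0) = 0.268 > 0 and g(1) = -1.036 < 0.
Newton–Raphson from V/F = 0.5:
  V/F = 0.500: g = -0.2563, g' = -0.940 → V/F = 0.227
  V/F = 0.227: g = -0.0039, g' = -0.986 → V/F = 0.223
Converged at V/F = 0.224.
Compositions from xᵢ = zᵢ/(1+V/F(Kᵢ−1)), yᵢ = Kᵢxᵢ:
  chloroform: x = 0.250, y = 0.721
  toluene: x = 0.293, y = 0.155
  ethylbenzene: x = 0.458, y = 0.124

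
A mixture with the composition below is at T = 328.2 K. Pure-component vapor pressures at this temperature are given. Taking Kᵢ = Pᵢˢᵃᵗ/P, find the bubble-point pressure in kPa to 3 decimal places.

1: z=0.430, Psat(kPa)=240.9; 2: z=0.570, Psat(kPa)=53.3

Pbub = 133.968 kPa

At the bubble point ψ → 0, so ΣzᵢKᵢ = 1 with Kᵢ = Pᵢˢᵃᵗ/P ⇒ P = ΣzᵢPᵢˢᵃᵗ.
P = 0.430·240.9 + 0.570·53.3 = 133.968 kPa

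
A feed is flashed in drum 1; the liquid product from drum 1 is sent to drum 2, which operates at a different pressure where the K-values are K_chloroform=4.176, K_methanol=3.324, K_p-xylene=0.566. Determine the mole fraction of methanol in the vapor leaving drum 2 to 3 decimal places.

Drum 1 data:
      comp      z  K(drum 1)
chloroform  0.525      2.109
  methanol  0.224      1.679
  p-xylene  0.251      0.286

y_methanol (drum 2) = 0.172

Drum 1:
Rachford–Rice: g(ψ₁) = Σ zᵢ(Kᵢ−1)/(1+ψ₁(Kᵢ−1)) = 0.
Feasibility: ΣzᵢKᵢ = 1.555, Σzᵢ/Kᵢ = 1.260 — both > 1, two phases present.
Iterate (Newton) starting at ψ₁ = 0.5:
  ψ₁ = 0.500: g = 0.2094, g' = -0.634 → ψ₁ = 0.830
  ψ₁ = 0.830: g = -0.0396, g' = -0.989 → ψ₁ = 0.790
  ψ₁ = 0.790: g = -0.0018, g' = -0.901 → ψ₁ = 0.788
Converged at ψ₁ = 0.788.
Drum-1 compositions:
  chloroform: x = 0.280, y = 0.591
  methanol: x = 0.146, y = 0.245
  p-xylene: x = 0.574, y = 0.164
Drum-2 feed = drum-1 liquid: z₂ = (0.2802, 0.1459, 0.5739).
Drum 2:
Rachford–Rice: g(ψ₂) = Σ zᵢ(Kᵢ−1)/(1+ψ₂(Kᵢ−1)) = 0.
g(0) = ΣzᵢKᵢ − 1 = 0.980 and g(1) = 1 − Σzᵢ/Kᵢ = -0.125, so a root lies in (0, 1).
Newton–Raphson from ψ₂ = 0.53:
  ψ₂ = 0.530: g = 0.1601, g' = -0.733 → ψ₂ = 0.748
  ψ₂ = 0.748: g = 0.0184, g' = -0.590 → ψ₂ = 0.780
Converged at ψ₂ = 0.780.
  chloroform: x = 0.081, y = 0.337
  methanol: x = 0.052, y = 0.172
  p-xylene: x = 0.868, y = 0.491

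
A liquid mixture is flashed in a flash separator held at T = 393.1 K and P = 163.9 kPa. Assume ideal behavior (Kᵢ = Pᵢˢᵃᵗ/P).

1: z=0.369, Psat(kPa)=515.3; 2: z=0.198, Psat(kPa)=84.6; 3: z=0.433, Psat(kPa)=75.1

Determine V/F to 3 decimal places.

V/F = 0.410

Raoult's law: Kᵢ = Pᵢˢᵃᵗ/P = Pᵢˢᵃᵗ/163.9.
  K_1 = 515.3/163.9 = 3.14399, K_2 = 84.6/163.9 = 0.51617, K_3 = 75.1/163.9 = 0.45821
Newton–Raphson from V/F = 0.5:
  V/F = 0.500: g = -0.0663, g' = -0.715 → V/F = 0.407
  V/F = 0.407: g = 0.0020, g' = -0.765 → V/F = 0.410
Converged at V/F = 0.410.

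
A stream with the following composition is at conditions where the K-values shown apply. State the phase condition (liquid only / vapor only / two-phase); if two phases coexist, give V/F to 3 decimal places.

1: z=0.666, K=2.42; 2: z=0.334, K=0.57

ΣzᵢKᵢ = 1.802; Σzᵢ/Kᵢ = 0.861.
Since Σzᵢ/Kᵢ < 1 the mixture is above its dew point — single vapor phase.

vapor only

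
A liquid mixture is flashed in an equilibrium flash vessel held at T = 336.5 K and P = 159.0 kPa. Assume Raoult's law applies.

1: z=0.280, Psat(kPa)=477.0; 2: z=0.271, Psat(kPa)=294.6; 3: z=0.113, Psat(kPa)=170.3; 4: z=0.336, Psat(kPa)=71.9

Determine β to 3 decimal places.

Raoult's law: Kᵢ = Pᵢˢᵃᵗ/P = Pᵢˢᵃᵗ/159.0.
  K_1 = 477.0/159.0 = 3.00000, K_2 = 294.6/159.0 = 1.85283, K_3 = 170.3/159.0 = 1.07107, K_4 = 71.9/159.0 = 0.45220
Let β = V/F and solve Σ zᵢ(Kᵢ−1)/(1+β(Kᵢ−1)) = 0.
g(0) = ΣzᵢKᵢ − 1 = 0.615 and g(1) = 1 − Σzᵢ/Kᵢ = -0.088, so a root lies in (0, 1).
Newton iteration, β⁰ = 0.5:
  β = 0.500: g = 0.1963, g' = -0.569 → β = 0.845
  β = 0.845: g = 0.0073, g' = -0.571 → β = 0.858
Converged at β = 0.858.

β = 0.858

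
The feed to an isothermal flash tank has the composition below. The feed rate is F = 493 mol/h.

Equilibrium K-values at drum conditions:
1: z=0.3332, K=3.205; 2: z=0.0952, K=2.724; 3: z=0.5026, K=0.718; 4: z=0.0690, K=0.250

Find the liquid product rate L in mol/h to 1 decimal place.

Material balance + equilibrium reduce to Σ zᵢ(Kᵢ−1)/(1+ψ(Kᵢ−1)) = 0.
Feasibility: ΣzᵢKᵢ = 1.7053, Σzᵢ/Kᵢ = 1.1149 — both > 1, two phases present.
Iterate (Newton) starting at ψ = 0.4:
  ψ = 0.4000: g = 0.25384, g' = -0.6865 → ψ = 0.7698
  ψ = 0.7698: g = 0.03944, g' = -0.5574 → ψ = 0.8405
  ψ = 0.8405: g = -0.00128, g' = -0.5989 → ψ = 0.8384
Converged at ψ = 0.8384.
Then V = ψ·F = 0.8384·493 = 413.3 mol/h and L = F − V = 79.7 mol/h.

L = 79.7 mol/h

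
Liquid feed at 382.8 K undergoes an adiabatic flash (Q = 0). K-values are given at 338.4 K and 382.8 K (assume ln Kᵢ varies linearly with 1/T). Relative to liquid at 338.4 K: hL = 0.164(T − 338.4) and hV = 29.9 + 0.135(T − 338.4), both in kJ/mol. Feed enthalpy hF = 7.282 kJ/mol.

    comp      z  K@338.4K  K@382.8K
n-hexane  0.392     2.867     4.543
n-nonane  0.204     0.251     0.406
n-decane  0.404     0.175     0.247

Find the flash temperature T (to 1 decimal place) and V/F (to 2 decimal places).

Adiabatic flash: solve Rachford–Rice at each trial T, then check hF = ψ·hV(T) + (1−ψ)·hL(T).
  T = 338.4 K: K = (2.867, 0.251, 0.175), RR gives ψ = 0.165, H_out = 4.919 kJ/mol
  T = 382.8 K: K = (4.543, 0.406, 0.247), RR gives ψ = 0.386, H_out = 18.336 kJ/mol
  T = 360.6 K: K = (3.660, 0.324, 0.210), RR gives ψ = 0.292, H_out = 12.190 kJ/mol
  T = 349.5 K: K = (3.252, 0.286, 0.192), RR gives ψ = 0.235, H_out = 8.763 kJ/mol
  T = 343.9 K: K = (3.055, 0.268, 0.184), RR gives ψ = 0.201, H_out = 6.889 kJ/mol
  T = 346.7 K: K = (3.153, 0.277, 0.188), RR gives ψ = 0.218, H_out = 7.841 kJ/mol
  T = 345.3 K: K = (3.104, 0.273, 0.186), RR gives ψ = 0.210, H_out = 7.369 kJ/mol
Linear interpolation between T = 343.9 (H_out = 6.889) and T = 345.3 (H_out = 7.369) on hF = 7.282 gives T ≈ 345.0 K, at which ψ = 0.21.

T = 345.0 K, V/F = 0.21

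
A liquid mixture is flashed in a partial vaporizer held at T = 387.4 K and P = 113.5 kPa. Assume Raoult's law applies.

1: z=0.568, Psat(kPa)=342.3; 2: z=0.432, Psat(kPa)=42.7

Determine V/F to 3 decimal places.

Raoult's law: Kᵢ = Pᵢˢᵃᵗ/P = Pᵢˢᵃᵗ/113.5.
  K_1 = 342.3/113.5 = 3.01586, K_2 = 42.7/113.5 = 0.37621
Material balance + equilibrium reduce to Σ zᵢ(Kᵢ−1)/(1+V/F(Kᵢ−1)) = 0.
g(0) = ΣzᵢKᵢ − 1 = 0.876 and g(1) = 1 − Σzᵢ/Kᵢ = -0.337, so a root lies in (0, 1).
Binary case is linear: z₁(K₁−1)(1+V/F(K₂−1)) + z₂(K₂−1)(1+V/F(K₁−1)) = 0
⇒ V/F = [z₁(K₁−1)+z₂(K₂−1)] / [−(K₁−1)(K₂−1)] = 0.8755/1.2575 = 0.696

V/F = 0.696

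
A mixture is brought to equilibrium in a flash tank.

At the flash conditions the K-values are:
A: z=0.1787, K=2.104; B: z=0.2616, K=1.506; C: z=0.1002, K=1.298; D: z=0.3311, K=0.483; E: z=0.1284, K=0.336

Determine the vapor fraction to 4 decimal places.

Rachford–Rice: g(ψ) = Σ zᵢ(Kᵢ−1)/(1+ψ(Kᵢ−1)) = 0.
Feasibility: ΣzᵢKᵢ = 1.1031, Σzᵢ/Kᵢ = 1.4035 — both > 1, two phases present.
Newton iteration, ψ⁰ = 0.5:
  ψ = 0.5000: g = -0.09974, g' = -0.4277 → ψ = 0.2668
  ψ = 0.2668: g = -0.00549, g' = -0.3923 → ψ = 0.2528
Converged at ψ = 0.2528.

ψ = 0.2528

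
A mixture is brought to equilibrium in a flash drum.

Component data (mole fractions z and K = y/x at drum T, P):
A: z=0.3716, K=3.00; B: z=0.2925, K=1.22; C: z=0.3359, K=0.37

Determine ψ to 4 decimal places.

Material balance + equilibrium reduce to Σ zᵢ(Kᵢ−1)/(1+ψ(Kᵢ−1)) = 0.
Check two-phase: ΣzᵢKᵢ = 1.5959 > 1 and Σzᵢ/Kᵢ = 1.2715 > 1, so g(0) = 0.5959 > 0 and g(1) = -0.2715 < 0.
Iterate (Newton) starting at ψ = 0.66:
  ψ = 0.6600: g = 0.01430, g' = -0.6776 → ψ = 0.6811
  ψ = 0.6811: g = -0.00009, g' = -0.6861 → ψ = 0.6810
Converged at ψ = 0.6810.

ψ = 0.6810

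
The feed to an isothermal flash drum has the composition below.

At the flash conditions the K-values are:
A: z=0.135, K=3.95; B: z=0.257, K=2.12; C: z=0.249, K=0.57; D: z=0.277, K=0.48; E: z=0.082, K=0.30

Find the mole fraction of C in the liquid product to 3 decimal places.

Rachford–Rice: g(ψ) = Σ zᵢ(Kᵢ−1)/(1+ψ(Kᵢ−1)) = 0.
g(0) = ΣzᵢKᵢ − 1 = 0.378 and g(1) = 1 − Σzᵢ/Kᵢ = -0.443, so a root lies in (0, 1).
Newton iteration, ψ⁰ = 0.53:
  ψ = 0.530: g = -0.0928, g' = -0.627 → ψ = 0.382
  ψ = 0.382: g = 0.0026, g' = -0.675 → ψ = 0.386
Converged at ψ = 0.386.
Compositions from xᵢ = zᵢ/(1+ψ(Kᵢ−1)), yᵢ = Kᵢxᵢ:
  A: x = 0.063, y = 0.249
  B: x = 0.179, y = 0.380
  C: x = 0.299, y = 0.170
  D: x = 0.347, y = 0.166
  E: x = 0.112, y = 0.034

x_C = 0.299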